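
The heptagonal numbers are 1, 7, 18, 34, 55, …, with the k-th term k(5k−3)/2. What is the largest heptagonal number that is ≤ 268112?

Solve n(5n−3)/2 ≤ 268112 for integer n.
n = 327 gives 266832 ≤ 268112, while n = 328 gives 268468 > 268112; so the answer is 266832.

266832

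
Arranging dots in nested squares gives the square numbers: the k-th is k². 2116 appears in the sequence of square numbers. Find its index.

46

We need n² = 2116, so n = √2116 = 46.
Check: 46² = 2116. ✓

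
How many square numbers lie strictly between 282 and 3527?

43

The n-th square number is n².
Smallest index with value > 282: n = 17 (giving 289).
Largest index with value < 3527: n = 59 (giving 3481).
Indices 17 through 59: 43 terms.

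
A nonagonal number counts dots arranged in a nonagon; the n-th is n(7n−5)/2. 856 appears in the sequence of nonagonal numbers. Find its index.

16

Set n(7n−5)/2 = 856, giving 7n² − 5n − 1712 = 0.
The discriminant is 25 + 56·856 = 47961, and √47961 = 219.
So n = (5 + 219) / 14 = 224/14 = 16.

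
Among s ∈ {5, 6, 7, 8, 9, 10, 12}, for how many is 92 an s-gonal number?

s = 5: P(5, 8) = 92. ✓
s = 6: P(6, 7) = 91 and P(6, 8) = 120; 92 is not s-gonal.
s = 7: P(7, 6) = 81 and P(7, 7) = 112; 92 is not s-gonal.
s = 8: P(8, 5) = 65 and P(8, 6) = 96; 92 is not s-gonal.
s = 9: P(9, 5) = 75 and P(9, 6) = 111; 92 is not s-gonal.
s = 10: P(10, 5) = 85 and P(10, 6) = 126; 92 is not s-gonal.
s = 12: P(12, 4) = 64 and P(12, 5) = 105; 92 is not s-gonal.
Hits: s ∈ {5} → 1.

1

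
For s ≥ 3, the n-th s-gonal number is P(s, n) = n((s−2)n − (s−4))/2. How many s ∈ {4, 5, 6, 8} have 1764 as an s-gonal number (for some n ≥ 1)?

1

s = 4: P(4, 42) = 1764. ✓
s = 5: P(5, 34) = 1717 and P(5, 35) = 1820; 1764 is not s-gonal.
s = 6: P(6, 29) = 1653 and P(6, 30) = 1770; 1764 is not s-gonal.
s = 8: P(8, 24) = 1680 and P(8, 25) = 1825; 1764 is not s-gonal.
Hits: s ∈ {4} → 1.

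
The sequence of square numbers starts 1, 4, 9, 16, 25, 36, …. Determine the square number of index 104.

10816

The 104th square number is n² with n = 104.
104² = 10816.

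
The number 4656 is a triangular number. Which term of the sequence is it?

Set n(n+1)/2 = 4656, giving n² + n − 9312 = 0.
The discriminant is 1 + 8·4656 = 37249, and √37249 = 193.
So n = (-1 + 193) / 2 = 192/2 = 96.
Check: 96·97/2 = 4656. ✓

96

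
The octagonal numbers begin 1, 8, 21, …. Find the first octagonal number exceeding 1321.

Solve n(3n−2) > 1321 for integer n.
The largest n with value ≤ 1321 is 21 (since 1281 ≤ 1321 < 1408), so the first above is n = 22, value 1408.

1408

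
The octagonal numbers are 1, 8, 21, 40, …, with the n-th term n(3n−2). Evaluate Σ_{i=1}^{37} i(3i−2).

Σ i(3i−2) = 3Σi² − 2Σi over i = 1..37.
Σi = 703 and Σi² = 17575.
3·17575 − 2·703 = 51319.

51319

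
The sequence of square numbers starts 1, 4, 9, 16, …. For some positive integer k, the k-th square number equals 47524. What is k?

218

We need n² = 47524, so n = √47524 = 218.
Check: 218² = 47524. ✓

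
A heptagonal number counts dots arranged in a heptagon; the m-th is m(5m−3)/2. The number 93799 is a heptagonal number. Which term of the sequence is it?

194

Set n(5n−3)/2 = 93799, giving 5n² − 3n − 187598 = 0.
The discriminant is 9 + 40·93799 = 3751969, and √3751969 = 1937.
So n = (3 + 1937) / 10 = 1940/10 = 194.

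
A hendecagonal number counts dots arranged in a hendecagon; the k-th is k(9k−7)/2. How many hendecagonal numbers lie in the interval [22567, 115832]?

The n-th hendecagonal number is n(9n−7)/2.
Smallest index with value ≥ 22567: n = 72 (giving 23076).
Largest index with value ≤ 115832: n = 160 (giving 114640).
Indices 72 through 160: 89 terms.

89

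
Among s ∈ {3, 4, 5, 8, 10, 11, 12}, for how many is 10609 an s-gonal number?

1

s = 3: P(3, 145) = 10585 and P(3, 146) = 10731; 10609 is not s-gonal.
s = 4: P(4, 103) = 10609. ✓
s = 5: P(5, 84) = 10542 and P(5, 85) = 10795; 10609 is not s-gonal.
s = 8: P(8, 59) = 10325 and P(8, 60) = 10680; 10609 is not s-gonal.
s = 10: P(10, 51) = 10251 and P(10, 52) = 10660; 10609 is not s-gonal.
s = 11: P(11, 48) = 10200 and P(11, 49) = 10633; 10609 is not s-gonal.
s = 12: P(12, 46) = 10396 and P(12, 47) = 10857; 10609 is not s-gonal.
Hits: s ∈ {4} → 1.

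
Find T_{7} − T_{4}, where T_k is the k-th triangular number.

18

7·8/2 = 28 and 4·5/2 = 10.
Difference: 28 − 10 = 18.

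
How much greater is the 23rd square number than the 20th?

129

23² = 529 and 20² = 400.
Difference: 529 − 400 = 129.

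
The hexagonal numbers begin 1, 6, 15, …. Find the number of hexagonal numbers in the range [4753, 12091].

The n-th hexagonal number is n(2n−1).
Smallest index with value ≥ 4753: n = 49 (giving 4753).
Largest index with value ≤ 12091: n = 78 (giving 12090).
Indices 49 through 78: 30 terms.

30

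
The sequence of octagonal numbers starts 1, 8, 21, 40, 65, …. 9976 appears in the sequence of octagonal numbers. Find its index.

Set n(3n−2) = 9976, giving 3n² − 2n − 9976 = 0.
The discriminant is 4 + 12·9976 = 119716, and √119716 = 346.
So n = (2 + 346) / 6 = 348/6 = 58.

58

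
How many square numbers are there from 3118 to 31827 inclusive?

The n-th square number is n².
Smallest index with value ≥ 3118: n = 56 (giving 3136).
Largest index with value ≤ 31827: n = 178 (giving 31684).
Indices 56 through 178: 123 terms.

123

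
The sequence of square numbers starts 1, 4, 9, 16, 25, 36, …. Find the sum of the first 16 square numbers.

1496

Σ_{i=1}^{16} i² = 16·17·33/6 = 1496.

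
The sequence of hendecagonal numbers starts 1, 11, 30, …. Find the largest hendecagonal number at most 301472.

300958

Solve n(9n−7)/2 ≤ 301472 for integer n.
n = 259 gives 300958 ≤ 301472, while n = 260 gives 303290 > 301472; so the answer is 300958.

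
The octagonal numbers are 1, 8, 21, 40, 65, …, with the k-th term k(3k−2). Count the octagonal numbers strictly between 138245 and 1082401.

The n-th octagonal number is n(3n−2).
Smallest index with value > 138245: n = 216 (giving 139536).
Largest index with value < 1082401: n = 600 (giving 1078800).
Indices 216 through 600: 385 terms.

385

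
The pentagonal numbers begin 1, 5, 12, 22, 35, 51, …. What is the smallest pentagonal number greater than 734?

782

Solve n(3n−1)/2 > 734 for integer n.
The largest n with value ≤ 734 is 22 (since 715 ≤ 734 < 782), so the first above is n = 23, value 782.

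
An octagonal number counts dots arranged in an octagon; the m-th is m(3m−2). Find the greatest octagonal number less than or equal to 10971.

10680

Solve n(3n−2) ≤ 10971 for integer n.
n = 60 gives 10680 ≤ 10971, while n = 61 gives 11041 > 10971; so the answer is 10680.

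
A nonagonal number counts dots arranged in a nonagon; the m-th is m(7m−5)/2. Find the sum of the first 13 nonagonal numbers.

2639

Σ i(7i−5)/2 = (7Σi² − 5Σi) / 2 over i = 1..13.
Σi = 91 and Σi² = 819.
(7·819 − 5·91) / 2 = 5278/2 = 2639.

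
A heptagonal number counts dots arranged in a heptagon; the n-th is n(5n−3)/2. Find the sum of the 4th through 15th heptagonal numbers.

Σ i(5i−3)/2 = (5Σi² − 3Σi) / 2 over i = 4..15.
Σi = 120 − 6 = 114 and Σi² = 1240 − 14 = 1226.
(5·1226 − 3·114) / 2 = 5788/2 = 2894.

2894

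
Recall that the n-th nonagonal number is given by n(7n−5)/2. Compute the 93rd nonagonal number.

The 93rd nonagonal number is n(7n−5)/2 with n = 93.
93·(7·93 − 5)/2 = 93·646/2 = 93·323 = 30039.

30039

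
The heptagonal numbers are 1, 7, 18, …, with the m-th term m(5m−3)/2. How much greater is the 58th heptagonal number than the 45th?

58·(5·58 − 3)/2 = 8323 and 45·(5·45 − 3)/2 = 4995.
Difference: 8323 − 4995 = 3328.

3328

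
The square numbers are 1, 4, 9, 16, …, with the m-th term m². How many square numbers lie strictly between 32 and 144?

The n-th square number is n².
Smallest index with value > 32: n = 6 (giving 36).
Largest index with value < 144: n = 11 (giving 121).
Indices 6 through 11: 6 terms.

6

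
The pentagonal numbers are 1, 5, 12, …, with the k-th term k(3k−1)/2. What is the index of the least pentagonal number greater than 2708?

43

Solve n(3n−1)/2 > 2708 for integer n.
The largest n with value ≤ 2708 is 42 (since 2625 ≤ 2708 < 2752), so the first above is n = 43, value 2752.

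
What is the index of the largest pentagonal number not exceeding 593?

Solve n(3n−1)/2 ≤ 593 for integer n.
n = 20 gives 590 ≤ 593, while n = 21 gives 651 > 593; so the answer is index 20.

20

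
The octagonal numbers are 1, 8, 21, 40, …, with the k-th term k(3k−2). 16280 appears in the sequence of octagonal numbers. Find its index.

Set n(3n−2) = 16280, giving 3n² − 2n − 16280 = 0.
The discriminant is 4 + 12·16280 = 195364, and √195364 = 442.
So n = (2 + 442) / 6 = 444/6 = 74.
Check: 74·(3·74 − 2) = 16280. ✓

74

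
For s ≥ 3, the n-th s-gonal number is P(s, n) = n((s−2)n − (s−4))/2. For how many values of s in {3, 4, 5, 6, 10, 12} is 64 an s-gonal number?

2

s = 3: P(3, 10) = 55 and P(3, 11) = 66; 64 is not s-gonal.
s = 4: P(4, 8) = 64. ✓
s = 5: P(5, 6) = 51 and P(5, 7) = 70; 64 is not s-gonal.
s = 6: P(6, 5) = 45 and P(6, 6) = 66; 64 is not s-gonal.
s = 10: P(10, 4) = 52 and P(10, 5) = 85; 64 is not s-gonal.
s = 12: P(12, 4) = 64. ✓
Hits: s ∈ {4, 12} → 2.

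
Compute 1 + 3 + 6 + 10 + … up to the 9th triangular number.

165

Σ i(i+1)/2 = (Σi² + Σi) / 2 over i = 1..9.
Σi = 45 and Σi² = 285.
(1·285 + 1·45) / 2 = 330/2 = 165.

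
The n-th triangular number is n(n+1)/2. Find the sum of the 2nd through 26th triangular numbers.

Σ i(i+1)/2 = (Σi² + Σi) / 2 over i = 2..26.
Σi = 351 − 1 = 350 and Σi² = 6201 − 1 = 6200.
(1·6200 + 1·350) / 2 = 6550/2 = 3275.

3275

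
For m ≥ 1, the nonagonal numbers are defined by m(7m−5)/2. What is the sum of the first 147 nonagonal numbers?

3716650

Σ i(7i−5)/2 = (7Σi² − 5Σi) / 2 over i = 1..147.
Σi = 10878 and Σi² = 1069670.
(7·1069670 − 5·10878) / 2 = 7433300/2 = 3716650.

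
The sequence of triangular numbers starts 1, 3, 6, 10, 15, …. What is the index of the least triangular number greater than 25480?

Solve n(n+1)/2 > 25480 for integer n.
The largest n with value ≤ 25480 is 225 (since 25425 ≤ 25480 < 25651), so the first above is n = 226, value 25651.

226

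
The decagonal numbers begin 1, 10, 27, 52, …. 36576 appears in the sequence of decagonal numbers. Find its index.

Set n(4n−3) = 36576, giving 4n² − 3n − 36576 = 0.
The discriminant is 9 + 16·36576 = 585225, and √585225 = 765.
So n = (3 + 765) / 8 = 768/8 = 96.
Check: 96·(4·96 − 3) = 36576. ✓

96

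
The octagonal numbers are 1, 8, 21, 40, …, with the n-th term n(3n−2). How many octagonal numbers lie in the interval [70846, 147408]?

68

The n-th octagonal number is n(3n−2).
Smallest index with value ≥ 70846: n = 155 (giving 71765).
Largest index with value ≤ 147408: n = 222 (giving 147408).
Indices 155 through 222: 68 terms.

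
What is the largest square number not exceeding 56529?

56169

Solve n² ≤ 56529 for integer n.
n = 237 gives 56169 ≤ 56529, while n = 238 gives 56644 > 56529; so the answer is 56169.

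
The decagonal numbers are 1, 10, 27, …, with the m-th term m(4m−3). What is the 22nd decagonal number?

The 22nd decagonal number is n(4n−3) with n = 22.
22·(4·22 − 3) = 22·85 = 1870.

1870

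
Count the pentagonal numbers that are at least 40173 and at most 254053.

248

The n-th pentagonal number is n(3n−1)/2.
Smallest index with value ≥ 40173: n = 164 (giving 40262).
Largest index with value ≤ 254053: n = 411 (giving 253176).
Indices 164 through 411: 248 terms.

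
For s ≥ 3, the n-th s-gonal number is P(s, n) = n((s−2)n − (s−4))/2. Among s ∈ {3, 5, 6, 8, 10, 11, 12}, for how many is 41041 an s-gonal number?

2

s = 3: P(3, 286) = 41041. ✓
s = 5: P(5, 165) = 40755 and P(5, 166) = 41251; 41041 is not s-gonal.
s = 6: P(6, 143) = 40755 and P(6, 144) = 41328; 41041 is not s-gonal.
s = 8: P(8, 117) = 40833 and P(8, 118) = 41536; 41041 is not s-gonal.
s = 10: P(10, 101) = 40501 and P(10, 102) = 41310; 41041 is not s-gonal.
s = 11: P(11, 95) = 40280 and P(11, 96) = 41136; 41041 is not s-gonal.
s = 12: P(12, 91) = 41041. ✓
Hits: s ∈ {3, 12} → 2.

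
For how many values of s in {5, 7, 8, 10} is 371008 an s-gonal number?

1

s = 5: P(5, 497) = 370265 and P(5, 498) = 371757; 371008 is not s-gonal.
s = 7: P(7, 385) = 369985 and P(7, 386) = 371911; 371008 is not s-gonal.
s = 8: P(8, 352) = 371008. ✓
s = 10: P(10, 304) = 368752 and P(10, 305) = 371185; 371008 is not s-gonal.
Hits: s ∈ {8} → 1.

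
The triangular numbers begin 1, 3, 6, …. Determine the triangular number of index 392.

77028

The 392nd triangular number is n(n+1)/2 with n = 392.
392·393/2 = 154056/2 = 77028.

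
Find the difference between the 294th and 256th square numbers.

294² = 86436 and 256² = 65536.
Difference: 86436 − 65536 = 20900.

20900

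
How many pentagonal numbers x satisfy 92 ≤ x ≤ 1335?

The n-th pentagonal number is n(3n−1)/2.
Smallest index with value ≥ 92: n = 8 (giving 92).
Largest index with value ≤ 1335: n = 30 (giving 1335).
Indices 8 through 30: 23 terms.

23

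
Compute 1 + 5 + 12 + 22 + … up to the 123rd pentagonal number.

937998

Σ i(3i−1)/2 = (3Σi² − Σi) / 2 over i = 1..123.
Σi = 7626 and Σi² = 627874.
(3·627874 − 1·7626) / 2 = 1875996/2 = 937998.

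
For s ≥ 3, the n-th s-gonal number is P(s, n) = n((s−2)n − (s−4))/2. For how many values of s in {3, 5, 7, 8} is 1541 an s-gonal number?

1

s = 3: P(3, 55) = 1540 and P(3, 56) = 1596; 1541 is not s-gonal.
s = 5: P(5, 32) = 1520 and P(5, 33) = 1617; 1541 is not s-gonal.
s = 7: P(7, 25) = 1525 and P(7, 26) = 1651; 1541 is not s-gonal.
s = 8: P(8, 23) = 1541. ✓
Hits: s ∈ {8} → 1.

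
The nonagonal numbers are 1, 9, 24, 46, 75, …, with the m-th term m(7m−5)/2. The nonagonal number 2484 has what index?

27

Set n(7n−5)/2 = 2484, giving 7n² − 5n − 4968 = 0.
The discriminant is 25 + 56·2484 = 139129, and √139129 = 373.
So n = (5 + 373) / 14 = 378/14 = 27.
Check: 27·(7·27 − 5)/2 = 2484. ✓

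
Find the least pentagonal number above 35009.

Solve n(3n−1)/2 > 35009 for integer n.
The largest n with value ≤ 35009 is 152 (since 34580 ≤ 35009 < 35037), so the first above is n = 153, value 35037.

35037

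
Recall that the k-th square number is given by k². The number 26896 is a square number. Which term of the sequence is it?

We need n² = 26896, so n = √26896 = 164.
Check: 164² = 26896. ✓

164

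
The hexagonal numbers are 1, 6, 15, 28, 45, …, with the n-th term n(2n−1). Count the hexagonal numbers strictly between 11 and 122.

The n-th hexagonal number is n(2n−1).
Smallest index with value > 11: n = 3 (giving 15).
Largest index with value < 122: n = 8 (giving 120).
Indices 3 through 8: 6 terms.

6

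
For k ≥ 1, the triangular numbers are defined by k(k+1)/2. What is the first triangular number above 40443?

Solve n(n+1)/2 > 40443 for integer n.
The largest n with value ≤ 40443 is 283 (since 40186 ≤ 40443 < 40470), so the first above is n = 284, value 40470.

40470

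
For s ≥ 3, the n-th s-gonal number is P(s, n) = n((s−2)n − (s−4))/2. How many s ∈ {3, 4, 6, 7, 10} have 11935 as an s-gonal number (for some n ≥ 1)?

2

s = 3: P(3, 154) = 11935. ✓
s = 4: P(4, 109) = 11881 and P(4, 110) = 12100; 11935 is not s-gonal.
s = 6: P(6, 77) = 11781 and P(6, 78) = 12090; 11935 is not s-gonal.
s = 7: P(7, 69) = 11799 and P(7, 70) = 12145; 11935 is not s-gonal.
s = 10: P(10, 55) = 11935. ✓
Hits: s ∈ {3, 10} → 2.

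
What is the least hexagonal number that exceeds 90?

91

Solve n(2n−1) > 90 for integer n.
The largest n with value ≤ 90 is 6 (since 66 ≤ 90 < 91), so the first above is n = 7, value 91.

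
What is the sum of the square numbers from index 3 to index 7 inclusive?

135

Σ_{i=3}^{7} i² = 140 − 5 = 135.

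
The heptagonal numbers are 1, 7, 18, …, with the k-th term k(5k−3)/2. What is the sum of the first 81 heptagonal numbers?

446121

Σ i(5i−3)/2 = (5Σi² − 3Σi) / 2 over i = 1..81.
Σi = 3321 and Σi² = 180441.
(5·180441 − 3·3321) / 2 = 892242/2 = 446121.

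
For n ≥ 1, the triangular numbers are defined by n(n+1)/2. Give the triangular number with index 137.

9453

The 137th triangular number is n(n+1)/2 with n = 137.
137·138/2 = 18906/2 = 9453.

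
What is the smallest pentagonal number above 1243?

1247

Solve n(3n−1)/2 > 1243 for integer n.
The largest n with value ≤ 1243 is 28 (since 1162 ≤ 1243 < 1247), so the first above is n = 29, value 1247.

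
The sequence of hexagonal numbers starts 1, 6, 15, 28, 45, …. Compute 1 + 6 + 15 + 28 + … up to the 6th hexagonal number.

161

Σ i(2i−1) = 2Σi² − Σi over i = 1..6.
Σi = 21 and Σi² = 91.
2·91 − 1·21 = 161.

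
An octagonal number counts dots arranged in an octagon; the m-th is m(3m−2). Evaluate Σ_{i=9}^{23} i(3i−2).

11880

Σ i(3i−2) = 3Σi² − 2Σi over i = 9..23.
Σi = 276 − 36 = 240 and Σi² = 4324 − 204 = 4120.
3·4120 − 2·240 = 11880.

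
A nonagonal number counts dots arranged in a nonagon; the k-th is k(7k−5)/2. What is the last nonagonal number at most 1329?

1216

Solve n(7n−5)/2 ≤ 1329 for integer n.
n = 19 gives 1216 ≤ 1329, while n = 20 gives 1350 > 1329; so the answer is 1216.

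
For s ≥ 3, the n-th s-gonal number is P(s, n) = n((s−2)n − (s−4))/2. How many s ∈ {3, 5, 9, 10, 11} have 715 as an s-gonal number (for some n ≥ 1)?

2

s = 3: P(3, 37) = 703 and P(3, 38) = 741; 715 is not s-gonal.
s = 5: P(5, 22) = 715. ✓
s = 9: P(9, 14) = 651 and P(9, 15) = 750; 715 is not s-gonal.
s = 10: P(10, 13) = 637 and P(10, 14) = 742; 715 is not s-gonal.
s = 11: P(11, 13) = 715. ✓
Hits: s ∈ {5, 11} → 2.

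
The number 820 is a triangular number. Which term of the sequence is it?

Set n(n+1)/2 = 820, giving n² + n − 1640 = 0.
The discriminant is 1 + 8·820 = 6561, and √6561 = 81.
So n = (-1 + 81) / 2 = 80/2 = 40.

40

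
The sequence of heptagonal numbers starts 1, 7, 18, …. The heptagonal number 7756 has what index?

Set n(5n−3)/2 = 7756, giving 5n² − 3n − 15512 = 0.
The discriminant is 9 + 40·7756 = 310249, and √310249 = 557.
So n = (3 + 557) / 10 = 560/10 = 56.
Check: 56·(5·56 − 3)/2 = 7756. ✓

56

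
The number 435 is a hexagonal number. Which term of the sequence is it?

15

Set n(2n−1) = 435, giving 2n² − n − 435 = 0.
The discriminant is 1 + 8·435 = 3481, and √3481 = 59.
So n = (1 + 59) / 4 = 60/4 = 15.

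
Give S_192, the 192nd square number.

192² = 36864.

36864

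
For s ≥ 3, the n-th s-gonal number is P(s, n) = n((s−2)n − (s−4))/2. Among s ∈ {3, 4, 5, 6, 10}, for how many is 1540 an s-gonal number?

s = 3: P(3, 55) = 1540. ✓
s = 4: P(4, 39) = 1521 and P(4, 40) = 1600; 1540 is not s-gonal.
s = 5: P(5, 32) = 1520 and P(5, 33) = 1617; 1540 is not s-gonal.
s = 6: P(6, 28) = 1540. ✓
s = 10: P(10, 20) = 1540. ✓
Hits: s ∈ {3, 6, 10} → 3.

3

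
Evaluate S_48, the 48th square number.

The 48th square number is n² with n = 48.
48² = 2304.

2304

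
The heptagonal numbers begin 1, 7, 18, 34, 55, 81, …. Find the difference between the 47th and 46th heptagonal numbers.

Consecutive heptagonal numbers differ by 5n − 4: here 5·47 − 4 = 231.

231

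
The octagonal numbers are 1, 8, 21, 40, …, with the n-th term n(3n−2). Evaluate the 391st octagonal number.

457861

The 391st octagonal number is n(3n−2) with n = 391.
391·(3·391 − 2) = 391·1171 = 457861.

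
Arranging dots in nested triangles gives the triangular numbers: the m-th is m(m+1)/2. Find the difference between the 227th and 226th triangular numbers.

227

Consecutive triangular numbers differ by n: T_{227} − T_{226} = 227.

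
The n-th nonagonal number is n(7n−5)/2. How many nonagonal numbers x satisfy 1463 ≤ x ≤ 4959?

The n-th nonagonal number is n(7n−5)/2.
Smallest index with value ≥ 1463: n = 21 (giving 1491).
Largest index with value ≤ 4959: n = 38 (giving 4959).
Indices 21 through 38: 18 terms.

18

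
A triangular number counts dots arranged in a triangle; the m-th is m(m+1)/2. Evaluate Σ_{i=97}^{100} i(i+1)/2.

Σ i(i+1)/2 = (Σi² + Σi) / 2 over i = 97..100.
Σi = 5050 − 4656 = 394 and Σi² = 338350 − 299536 = 38814.
(1·38814 + 1·394) / 2 = 39208/2 = 19604.

19604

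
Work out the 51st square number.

2601

The 51st square number is n² with n = 51.
51² = 2601.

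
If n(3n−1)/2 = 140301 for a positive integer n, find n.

Set n(3n−1)/2 = 140301, giving 3n² − n − 280602 = 0.
The discriminant is 1 + 24·140301 = 3367225, and √3367225 = 1835.
So n = (1 + 1835) / 6 = 1836/6 = 306.
Check: 306·(3·306 − 1)/2 = 140301. ✓

306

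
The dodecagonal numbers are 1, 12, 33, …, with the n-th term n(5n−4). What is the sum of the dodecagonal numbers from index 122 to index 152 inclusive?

2904607

Σ i(5i−4) = 5Σi² − 4Σi over i = 122..152.
Σi = 11628 − 7381 = 4247 and Σi² = 1182180 − 597861 = 584319.
5·584319 − 4·4247 = 2904607.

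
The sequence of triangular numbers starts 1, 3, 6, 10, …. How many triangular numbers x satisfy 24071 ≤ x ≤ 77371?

174

The n-th triangular number is n(n+1)/2.
Smallest index with value ≥ 24071: n = 219 (giving 24090).
Largest index with value ≤ 77371: n = 392 (giving 77028).
Indices 219 through 392: 174 terms.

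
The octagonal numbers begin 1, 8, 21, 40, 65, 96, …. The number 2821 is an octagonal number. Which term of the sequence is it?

Set n(3n−2) = 2821, giving 3n² − 2n − 2821 = 0.
The discriminant is 4 + 12·2821 = 33856, and √33856 = 184.
So n = (2 + 184) / 6 = 186/6 = 31.

31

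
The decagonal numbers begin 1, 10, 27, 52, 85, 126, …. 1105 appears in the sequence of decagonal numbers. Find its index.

Set n(4n−3) = 1105, giving 4n² − 3n − 1105 = 0.
So n = (3 + 133) / 8 = 136/8 = 17.
Check: 17·(4·17 − 3) = 1105. ✓

17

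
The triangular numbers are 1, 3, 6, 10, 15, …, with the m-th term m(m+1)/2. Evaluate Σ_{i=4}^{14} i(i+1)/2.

Σ i(i+1)/2 = (Σi² + Σi) / 2 over i = 4..14.
Σi = 105 − 6 = 99 and Σi² = 1015 − 14 = 1001.
(1·1001 + 1·99) / 2 = 1100/2 = 550.

550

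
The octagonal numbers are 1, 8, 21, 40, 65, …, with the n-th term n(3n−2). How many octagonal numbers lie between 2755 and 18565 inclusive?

49

The n-th octagonal number is n(3n−2).
Smallest index with value ≥ 2755: n = 31 (giving 2821).
Largest index with value ≤ 18565: n = 79 (giving 18565).
Indices 31 through 79: 49 terms.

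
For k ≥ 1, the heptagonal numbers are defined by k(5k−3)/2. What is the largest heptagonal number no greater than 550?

Solve n(5n−3)/2 ≤ 550 for integer n.
n = 15 gives 540 ≤ 550, while n = 16 gives 616 > 550; so the answer is 540.

540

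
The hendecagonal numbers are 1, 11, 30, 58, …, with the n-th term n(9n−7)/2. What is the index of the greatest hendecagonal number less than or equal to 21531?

69

Solve n(9n−7)/2 ≤ 21531 for integer n.
n = 69 gives 21183 ≤ 21531, while n = 70 gives 21805 > 21531; so the answer is index 69.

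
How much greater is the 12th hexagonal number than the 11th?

45

Consecutive hexagonal numbers differ by 4n − 3: here 4·12 − 3 = 45.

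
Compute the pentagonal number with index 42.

2625

42·(3·42 − 1)/2 = 42·125/2 = 2625.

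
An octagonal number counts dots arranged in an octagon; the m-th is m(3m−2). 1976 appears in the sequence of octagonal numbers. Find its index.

Set n(3n−2) = 1976, giving 3n² − 2n − 1976 = 0.
So n = (2 + 154) / 6 = 156/6 = 26.

26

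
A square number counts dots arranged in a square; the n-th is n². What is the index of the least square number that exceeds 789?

29

Solve n² > 789 for integer n.
The largest n with value ≤ 789 is 28 (since 784 ≤ 789 < 841), so the first above is n = 29, value 841.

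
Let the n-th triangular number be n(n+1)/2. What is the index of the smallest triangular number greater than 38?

9

Solve n(n+1)/2 > 38 for integer n.
The largest n with value ≤ 38 is 8 (since 36 ≤ 38 < 45), so the first above is n = 9, value 45.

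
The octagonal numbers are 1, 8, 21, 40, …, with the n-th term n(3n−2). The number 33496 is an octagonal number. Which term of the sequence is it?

Set n(3n−2) = 33496, giving 3n² − 2n − 33496 = 0.
So n = (2 + 634) / 6 = 636/6 = 106.

106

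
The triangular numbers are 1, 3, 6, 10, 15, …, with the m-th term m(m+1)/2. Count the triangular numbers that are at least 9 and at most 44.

The n-th triangular number is n(n+1)/2.
Smallest index with value ≥ 9: n = 4 (giving 10).
Largest index with value ≤ 44: n = 8 (giving 36).
Indices 4 through 8: 5 terms.

5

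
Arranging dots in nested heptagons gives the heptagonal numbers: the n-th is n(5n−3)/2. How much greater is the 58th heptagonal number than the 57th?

286

Consecutive heptagonal numbers differ by 5n − 4: here 5·58 − 4 = 286.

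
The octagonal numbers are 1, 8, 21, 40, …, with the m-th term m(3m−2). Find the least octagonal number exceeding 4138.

4256

Solve n(3n−2) > 4138 for integer n.
The largest n with value ≤ 4138 is 37 (since 4033 ≤ 4138 < 4256), so the first above is n = 38, value 4256.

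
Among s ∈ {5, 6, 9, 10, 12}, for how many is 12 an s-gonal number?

s = 5: P(5, 3) = 12. ✓
s = 6: P(6, 2) = 6 and P(6, 3) = 15; 12 is not s-gonal.
s = 9: P(9, 2) = 9 and P(9, 3) = 24; 12 is not s-gonal.
s = 10: P(10, 2) = 10 and P(10, 3) = 27; 12 is not s-gonal.
s = 12: P(12, 2) = 12. ✓
Hits: s ∈ {5, 12} → 2.

2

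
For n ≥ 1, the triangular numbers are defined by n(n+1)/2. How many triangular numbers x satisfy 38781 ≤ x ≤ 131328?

235

The n-th triangular number is n(n+1)/2.
Smallest index with value ≥ 38781: n = 278 (giving 38781).
Largest index with value ≤ 131328: n = 512 (giving 131328).
Indices 278 through 512: 235 terms.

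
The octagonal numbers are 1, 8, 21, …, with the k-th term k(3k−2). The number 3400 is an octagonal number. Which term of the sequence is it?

Set n(3n−2) = 3400, giving 3n² − 2n − 3400 = 0.
So n = (2 + 202) / 6 = 204/6 = 34.

34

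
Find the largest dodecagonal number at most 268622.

268192

Solve n(5n−4) ≤ 268622 for integer n.
n = 232 gives 268192 ≤ 268622, while n = 233 gives 270513 > 268622; so the answer is 268192.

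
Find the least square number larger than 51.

64

Solve n² > 51 for integer n.
The largest n with value ≤ 51 is 7 (since 49 ≤ 51 < 64), so the first above is n = 8, value 64.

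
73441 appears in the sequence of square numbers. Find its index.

271

We need n² = 73441, so n = √73441 = 271.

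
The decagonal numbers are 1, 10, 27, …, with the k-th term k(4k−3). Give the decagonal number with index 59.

13747

59·(4·59 − 3) = 59·233 = 13747.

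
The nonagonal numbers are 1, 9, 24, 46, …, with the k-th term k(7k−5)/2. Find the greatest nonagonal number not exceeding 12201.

Solve n(7n−5)/2 ≤ 12201 for integer n.
n = 59 gives 12036 ≤ 12201, while n = 60 gives 12450 > 12201; so the answer is 12036.

12036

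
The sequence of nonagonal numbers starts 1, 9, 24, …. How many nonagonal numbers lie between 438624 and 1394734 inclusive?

The n-th nonagonal number is n(7n−5)/2.
Smallest index with value ≥ 438624: n = 355 (giving 440200).
Largest index with value ≤ 1394734: n = 631 (giving 1391986).
Indices 355 through 631: 277 terms.

277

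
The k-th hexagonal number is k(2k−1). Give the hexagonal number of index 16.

496

The 16th hexagonal number is n(2n−1) with n = 16.
16·(2·16 − 1) = 16·31 = 496.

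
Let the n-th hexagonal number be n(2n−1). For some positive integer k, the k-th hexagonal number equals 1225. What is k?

25

Set n(2n−1) = 1225, giving 2n² − n − 1225 = 0.
So n = (1 + 99) / 4 = 100/4 = 25.
Check: 25·(2·25 − 1) = 1225. ✓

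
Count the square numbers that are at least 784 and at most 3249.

The n-th square number is n².
Smallest index with value ≥ 784: n = 28 (giving 784).
Largest index with value ≤ 3249: n = 57 (giving 3249).
Indices 28 through 57: 30 terms.

30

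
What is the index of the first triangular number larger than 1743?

59

Solve n(n+1)/2 > 1743 for integer n.
The largest n with value ≤ 1743 is 58 (since 1711 ≤ 1743 < 1770), so the first above is n = 59, value 1770.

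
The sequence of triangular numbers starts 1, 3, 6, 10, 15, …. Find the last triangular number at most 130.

Solve n(n+1)/2 ≤ 130 for integer n.
n = 15 gives 120 ≤ 130, while n = 16 gives 136 > 130; so the answer is 120.

120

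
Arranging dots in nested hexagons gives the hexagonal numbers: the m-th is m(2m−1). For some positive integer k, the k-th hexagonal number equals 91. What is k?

7

Set n(2n−1) = 91, giving 2n² − n − 91 = 0.
The discriminant is 1 + 8·91 = 729, and √729 = 27.
So n = (1 + 27) / 4 = 28/4 = 7.
Check: 7·(2·7 − 1) = 91. ✓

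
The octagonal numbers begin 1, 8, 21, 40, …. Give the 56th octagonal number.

The 56th octagonal number is n(3n−2) with n = 56.
56·(3·56 − 2) = 56·166 = 9296.

9296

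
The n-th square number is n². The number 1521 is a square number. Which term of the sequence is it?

We need n² = 1521, so n = √1521 = 39.
Check: 39² = 1521. ✓

39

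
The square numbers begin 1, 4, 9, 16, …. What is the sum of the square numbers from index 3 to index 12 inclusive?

645

Σ_{i=3}^{12} i² = 650 − 5 = 645.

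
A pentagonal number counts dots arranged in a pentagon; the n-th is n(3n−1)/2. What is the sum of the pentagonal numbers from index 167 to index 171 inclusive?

Σ i(3i−1)/2 = (3Σi² − Σi) / 2 over i = 167..171.
Σi = 14706 − 13861 = 845 and Σi² = 1681386 − 1538571 = 142815.
(3·142815 − 1·845) / 2 = 427600/2 = 213800.

213800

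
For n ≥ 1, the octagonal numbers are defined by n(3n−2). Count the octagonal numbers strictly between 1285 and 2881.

The n-th octagonal number is n(3n−2).
Smallest index with value > 1285: n = 22 (giving 1408).
Largest index with value < 2881: n = 31 (giving 2821).
Indices 22 through 31: 10 terms.

10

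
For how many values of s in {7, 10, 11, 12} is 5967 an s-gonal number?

1

s = 7: P(7, 49) = 5929 and P(7, 50) = 6175; 5967 is not s-gonal.
s = 10: P(10, 39) = 5967. ✓
s = 11: P(11, 36) = 5706 and P(11, 37) = 6031; 5967 is not s-gonal.
s = 12: P(12, 34) = 5644 and P(12, 35) = 5985; 5967 is not s-gonal.
Hits: s ∈ {10} → 1.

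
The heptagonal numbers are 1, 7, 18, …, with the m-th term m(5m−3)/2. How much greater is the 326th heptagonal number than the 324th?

3247

326·(5·326 − 3)/2 = 265201 and 324·(5·324 − 3)/2 = 261954.
Difference: 265201 − 261954 = 3247.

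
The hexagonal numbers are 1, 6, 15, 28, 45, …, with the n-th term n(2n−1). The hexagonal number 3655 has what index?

43

Set n(2n−1) = 3655, giving 2n² − n − 3655 = 0.
The discriminant is 1 + 8·3655 = 29241, and √29241 = 171.
So n = (1 + 171) / 4 = 172/4 = 43.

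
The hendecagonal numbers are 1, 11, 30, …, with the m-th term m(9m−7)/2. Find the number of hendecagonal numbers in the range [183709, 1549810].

The n-th hendecagonal number is n(9n−7)/2.
Smallest index with value ≥ 183709: n = 203 (giving 184730).
Largest index with value ≤ 1549810: n = 587 (giving 1548506).
Indices 203 through 587: 385 terms.

385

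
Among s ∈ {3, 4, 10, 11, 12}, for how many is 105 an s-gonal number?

s = 3: P(3, 14) = 105. ✓
s = 4: P(4, 10) = 100 and P(4, 11) = 121; 105 is not s-gonal.
s = 10: P(10, 5) = 85 and P(10, 6) = 126; 105 is not s-gonal.
s = 11: P(11, 5) = 95 and P(11, 6) = 141; 105 is not s-gonal.
s = 12: P(12, 5) = 105. ✓
Hits: s ∈ {3, 12} → 2.

2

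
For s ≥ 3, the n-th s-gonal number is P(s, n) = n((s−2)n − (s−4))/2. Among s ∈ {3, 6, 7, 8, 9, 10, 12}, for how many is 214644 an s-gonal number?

s = 3: P(3, 654) = 214185 and P(3, 655) = 214840; 214644 is not s-gonal.
s = 6: P(6, 327) = 213531 and P(6, 328) = 214840; 214644 is not s-gonal.
s = 7: P(7, 293) = 214183 and P(7, 294) = 215649; 214644 is not s-gonal.
s = 8: P(8, 267) = 213333 and P(8, 268) = 214936; 214644 is not s-gonal.
s = 9: P(9, 248) = 214644. ✓
s = 10: P(10, 232) = 214600 and P(10, 233) = 216457; 214644 is not s-gonal.
s = 12: P(12, 207) = 213417 and P(12, 208) = 215488; 214644 is not s-gonal.
Hits: s ∈ {9} → 1.

1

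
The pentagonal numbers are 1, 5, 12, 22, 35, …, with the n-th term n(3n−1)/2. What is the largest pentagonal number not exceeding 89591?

Solve n(3n−1)/2 ≤ 89591 for integer n.
n = 244 gives 89182 ≤ 89591, while n = 245 gives 89915 > 89591; so the answer is 89182.

89182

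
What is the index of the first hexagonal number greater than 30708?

125

Solve n(2n−1) > 30708 for integer n.
The largest n with value ≤ 30708 is 124 (since 30628 ≤ 30708 < 31125), so the first above is n = 125, value 31125.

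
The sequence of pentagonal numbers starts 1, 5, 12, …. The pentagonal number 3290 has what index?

Set n(3n−1)/2 = 3290, giving 3n² − n − 6580 = 0.
So n = (1 + 281) / 6 = 282/6 = 47.

47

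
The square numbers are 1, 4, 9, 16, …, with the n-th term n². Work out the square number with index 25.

625

The 25th square number is n² with n = 25.
25² = 625.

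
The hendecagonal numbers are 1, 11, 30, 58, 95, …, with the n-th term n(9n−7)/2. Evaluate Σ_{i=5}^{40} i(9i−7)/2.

96660

Σ i(9i−7)/2 = (9Σi² − 7Σi) / 2 over i = 5..40.
Σi = 820 − 10 = 810 and Σi² = 22140 − 30 = 22110.
(9·22110 − 7·810) / 2 = 193320/2 = 96660.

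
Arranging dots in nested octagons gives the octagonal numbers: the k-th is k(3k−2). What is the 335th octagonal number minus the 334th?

2005

Consecutive octagonal numbers differ by 6n − 5: here 6·335 − 5 = 2005.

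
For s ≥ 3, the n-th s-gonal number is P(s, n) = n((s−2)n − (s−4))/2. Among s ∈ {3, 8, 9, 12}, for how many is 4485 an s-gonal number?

s = 3: P(3, 94) = 4465 and P(3, 95) = 4560; 4485 is not s-gonal.
s = 8: P(8, 39) = 4485. ✓
s = 9: P(9, 36) = 4446 and P(9, 37) = 4699; 4485 is not s-gonal.
s = 12: P(12, 30) = 4380 and P(12, 31) = 4681; 4485 is not s-gonal.
Hits: s ∈ {8} → 1.

1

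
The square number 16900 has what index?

130

We need n² = 16900, so n = √16900 = 130.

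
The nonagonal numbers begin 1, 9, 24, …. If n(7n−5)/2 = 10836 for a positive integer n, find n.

Set n(7n−5)/2 = 10836, giving 7n² − 5n − 21672 = 0.
The discriminant is 25 + 56·10836 = 606841, and √606841 = 779.
So n = (5 + 779) / 14 = 784/14 = 56.
Check: 56·(7·56 − 5)/2 = 10836. ✓

56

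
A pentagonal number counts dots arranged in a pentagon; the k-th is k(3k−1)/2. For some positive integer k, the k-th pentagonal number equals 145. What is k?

10

Set n(3n−1)/2 = 145, giving 3n² − n − 290 = 0.
The discriminant is 1 + 24·145 = 3481, and √3481 = 59.
So n = (1 + 59) / 6 = 60/6 = 10.
Check: 10·(3·10 − 1)/2 = 145. ✓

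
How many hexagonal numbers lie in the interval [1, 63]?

5

The n-th hexagonal number is n(2n−1).
Smallest index with value ≥ 1: n = 1 (giving 1).
Largest index with value ≤ 63: n = 5 (giving 45).
Indices 1 through 5: 5 terms.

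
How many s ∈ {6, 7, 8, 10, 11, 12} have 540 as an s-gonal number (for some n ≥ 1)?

s = 6: P(6, 16) = 496 and P(6, 17) = 561; 540 is not s-gonal.
s = 7: P(7, 15) = 540. ✓
s = 8: P(8, 13) = 481 and P(8, 14) = 560; 540 is not s-gonal.
s = 10: P(10, 12) = 540. ✓
s = 11: P(11, 11) = 506 and P(11, 12) = 606; 540 is not s-gonal.
s = 12: P(12, 10) = 460 and P(12, 11) = 561; 540 is not s-gonal.
Hits: s ∈ {7, 10} → 2.

2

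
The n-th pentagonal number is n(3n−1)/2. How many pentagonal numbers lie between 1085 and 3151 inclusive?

The n-th pentagonal number is n(3n−1)/2.
Smallest index with value ≥ 1085: n = 28 (giving 1162).
Largest index with value ≤ 3151: n = 46 (giving 3151).
Indices 28 through 46: 19 terms.

19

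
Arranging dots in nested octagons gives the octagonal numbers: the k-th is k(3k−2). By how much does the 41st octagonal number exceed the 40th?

Consecutive octagonal numbers differ by 6n − 5: here 6·41 − 5 = 241.

241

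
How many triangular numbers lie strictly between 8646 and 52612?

192

The n-th triangular number is n(n+1)/2.
Smallest index with value > 8646: n = 132 (giving 8778).
Largest index with value < 52612: n = 323 (giving 52326).
Indices 132 through 323: 192 terms.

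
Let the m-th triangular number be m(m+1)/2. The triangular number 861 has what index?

41

Set n(n+1)/2 = 861, giving n² + n − 1722 = 0.
So n = (-1 + 83) / 2 = 82/2 = 41.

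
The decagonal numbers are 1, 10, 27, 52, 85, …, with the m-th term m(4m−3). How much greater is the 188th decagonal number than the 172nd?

22992

188·(4·188 − 3) = 140812 and 172·(4·172 − 3) = 117820.
Difference: 140812 − 117820 = 22992.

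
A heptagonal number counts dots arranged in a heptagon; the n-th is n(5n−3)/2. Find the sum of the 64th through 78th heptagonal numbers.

Σ i(5i−3)/2 = (5Σi² − 3Σi) / 2 over i = 64..78.
Σi = 3081 − 2016 = 1065 and Σi² = 161239 − 85344 = 75895.
(5·75895 − 3·1065) / 2 = 376280/2 = 188140.

188140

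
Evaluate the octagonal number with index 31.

2821

31·(3·31 − 2) = 31·91 = 2821.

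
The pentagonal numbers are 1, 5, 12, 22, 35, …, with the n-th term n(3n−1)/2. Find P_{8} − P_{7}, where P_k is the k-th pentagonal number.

Consecutive pentagonal numbers differ by 3n − 2: here 3·8 − 2 = 22.

22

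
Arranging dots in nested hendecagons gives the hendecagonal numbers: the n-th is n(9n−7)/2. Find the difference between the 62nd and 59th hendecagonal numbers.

62·(9·62 − 7)/2 = 17081 and 59·(9·59 − 7)/2 = 15458.
Difference: 17081 − 15458 = 1623.

1623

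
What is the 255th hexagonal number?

129795

The 255th hexagonal number is n(2n−1) with n = 255.
255·(2·255 − 1) = 255·509 = 129795.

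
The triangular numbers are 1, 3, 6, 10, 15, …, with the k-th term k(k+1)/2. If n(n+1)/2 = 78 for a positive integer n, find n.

Set n(n+1)/2 = 78, giving n² + n − 156 = 0.
The discriminant is 1 + 8·78 = 625, and √625 = 25.
So n = (-1 + 25) / 2 = 24/2 = 12.
Check: 12·13/2 = 78. ✓

12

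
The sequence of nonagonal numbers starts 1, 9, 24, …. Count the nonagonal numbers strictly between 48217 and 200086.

122

The n-th nonagonal number is n(7n−5)/2.
Smallest index with value > 48217: n = 118 (giving 48439).
Largest index with value < 200086: n = 239 (giving 199326).
Indices 118 through 239: 122 terms.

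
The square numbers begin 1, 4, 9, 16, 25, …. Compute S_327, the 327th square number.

106929

The 327th square number is n² with n = 327.
327² = 106929.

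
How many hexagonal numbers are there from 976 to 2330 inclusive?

The n-th hexagonal number is n(2n−1).
Smallest index with value ≥ 976: n = 23 (giving 1035).
Largest index with value ≤ 2330: n = 34 (giving 2278).
Indices 23 through 34: 12 terms.

12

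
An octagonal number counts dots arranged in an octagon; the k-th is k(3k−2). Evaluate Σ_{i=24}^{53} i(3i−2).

137835

Σ i(3i−2) = 3Σi² − 2Σi over i = 24..53.
Σi = 1431 − 276 = 1155 and Σi² = 51039 − 4324 = 46715.
3·46715 − 2·1155 = 137835.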